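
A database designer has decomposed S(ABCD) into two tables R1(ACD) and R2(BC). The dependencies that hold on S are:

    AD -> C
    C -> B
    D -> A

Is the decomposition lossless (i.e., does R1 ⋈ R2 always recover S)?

Common attributes: R1 ∩ R2 = {C}.
Closure of {C}: C → B applies, adding B. So (C)⁺ = {BC}.
This closure contains every attribute of R2, so R1 ∩ R2 → R2. The join is lossless.

Yes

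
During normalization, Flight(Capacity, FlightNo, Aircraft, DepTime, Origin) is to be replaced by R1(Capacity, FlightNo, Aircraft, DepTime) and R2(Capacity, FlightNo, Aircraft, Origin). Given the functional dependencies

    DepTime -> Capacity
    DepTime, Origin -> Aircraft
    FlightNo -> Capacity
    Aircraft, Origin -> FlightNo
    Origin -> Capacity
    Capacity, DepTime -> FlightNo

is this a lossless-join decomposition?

No

Common attributes: R1 ∩ R2 = {Capacity, FlightNo, Aircraft}.
No dependency enlarges {Capacity, FlightNo, Aircraft}, so (Capacity, FlightNo, Aircraft)⁺ = {Capacity, FlightNo, Aircraft}.
The closure contains neither all of R1 = {Capacity, FlightNo, Aircraft, DepTime} nor all of R2 = {Capacity, FlightNo, Aircraft, Origin}, so the common attributes are not a superkey of either fragment. The join is lossy.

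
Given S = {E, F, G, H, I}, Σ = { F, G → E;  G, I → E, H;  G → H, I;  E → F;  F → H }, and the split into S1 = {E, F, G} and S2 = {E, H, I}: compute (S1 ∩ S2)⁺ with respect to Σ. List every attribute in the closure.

E, F, H

S1 ∩ S2 = {E}.
E → F applies, adding F
F → H applies, adding H
Closure: {E, F, H}.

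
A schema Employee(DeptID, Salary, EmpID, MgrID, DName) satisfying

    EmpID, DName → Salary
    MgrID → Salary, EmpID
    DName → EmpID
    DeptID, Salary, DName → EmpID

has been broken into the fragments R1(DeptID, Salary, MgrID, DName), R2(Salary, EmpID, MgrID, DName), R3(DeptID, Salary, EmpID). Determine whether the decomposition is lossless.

Yes

Chase test. Columns are DeptID, Salary, EmpID, MgrID, DName; row i has aⱼ where attribute j ∈ Ri, else bᵢⱼ.
Initial tableau (one row per fragment):
  row 1: a1 a2 b13 a4 a5
  row 2: b21 a2 a3 a4 a5
  row 3: a1 a2 a3 b34 b35
Rows 1 and 2 agree on MgrID; apply MgrID→Salary, EmpID and equate their Salary, EmpID entries.
Row 1 is now all distinguished symbols — the join is lossless.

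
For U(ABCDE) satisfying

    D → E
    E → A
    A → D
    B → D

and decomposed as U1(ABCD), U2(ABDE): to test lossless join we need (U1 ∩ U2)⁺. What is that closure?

ABDE

U1 ∩ U2 = {ABD}.
D → E applies, adding E
Closure: {ABDE}.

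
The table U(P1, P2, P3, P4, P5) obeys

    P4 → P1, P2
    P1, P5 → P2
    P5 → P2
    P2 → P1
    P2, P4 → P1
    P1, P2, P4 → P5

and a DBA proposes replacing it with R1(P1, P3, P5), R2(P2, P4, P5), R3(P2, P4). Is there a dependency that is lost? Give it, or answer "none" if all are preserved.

P2 → P1

Check P2 → P1: no single fragment contains all of {P1, P2}, and the restricted closure of {P2} across the fragments never reaches {P1}.
P4 → P1, P2 is preserved.
P1, P5 → P2 is preserved.
P5 → P2 is preserved.
P2, P4 → P1 is preserved.
P1, P2, P4 → P5 is preserved.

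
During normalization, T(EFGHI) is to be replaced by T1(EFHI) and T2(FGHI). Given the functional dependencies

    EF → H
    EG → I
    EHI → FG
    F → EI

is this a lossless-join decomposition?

Yes

Common attributes: T1 ∩ T2 = {FHI}.
Closure of {FHI}: F → EI applies, adding E; EHI → FG applies, adding G. So (FHI)⁺ = {EFGHI}.
This closure contains every attribute of T1, so T1 ∩ T2 → T1. The join is lossless.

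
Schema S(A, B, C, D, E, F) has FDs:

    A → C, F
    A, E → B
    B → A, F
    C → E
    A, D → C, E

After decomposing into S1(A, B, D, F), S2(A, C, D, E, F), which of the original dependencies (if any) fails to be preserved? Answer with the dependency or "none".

none

A → C, F lies within S2.
A, E → B: restricted closure across fragments reaches B.
B → A, F lies within S1.
C → E lies within S2.
A, D → C, E lies within S2.
Every dependency is enforceable on the fragments, so the decomposition is dependency-preserving.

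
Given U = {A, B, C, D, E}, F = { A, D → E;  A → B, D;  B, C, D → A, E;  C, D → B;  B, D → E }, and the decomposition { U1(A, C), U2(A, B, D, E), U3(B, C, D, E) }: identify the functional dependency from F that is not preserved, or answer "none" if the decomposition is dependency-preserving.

Check B, C, D → A, E: no single fragment contains all of {A, B, C, D, E}, and the restricted closure of {B, C, D} across the fragments never reaches {A, E}.
A, D → E is preserved.
A → B, D is preserved.
C, D → B is preserved.
B, D → E is preserved.

B, C, D → A, E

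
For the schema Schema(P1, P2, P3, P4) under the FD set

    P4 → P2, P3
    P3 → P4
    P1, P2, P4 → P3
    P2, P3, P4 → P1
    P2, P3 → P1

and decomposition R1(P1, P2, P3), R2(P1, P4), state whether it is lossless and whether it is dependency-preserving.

lossy and not dependency-preserving

Lossless test: (P1)⁺ = {P1}, which is a superkey of neither fragment — lossy.
Dependency preservation: the restricted closure of {P4} across the fragments never reaches {P2, P3}, so P4 → P2, P3 cannot be enforced without a join — not preserved.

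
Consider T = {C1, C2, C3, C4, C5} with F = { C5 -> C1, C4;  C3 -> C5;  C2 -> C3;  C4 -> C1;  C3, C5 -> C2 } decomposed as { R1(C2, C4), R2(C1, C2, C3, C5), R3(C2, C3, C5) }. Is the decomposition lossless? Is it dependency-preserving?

lossless but not dependency-preserving

Lossless test (chase): Rows 2 and 3 agree on C5; apply C5→C1, C4 and equate their C1, C4 entries. Rows 1 and 2 agree on C2; apply C2→C3 and equate their C3 entries. Rows 1 and 2 agree on C3; apply C3→C5 and equate their C5 entries. Rows 1 and 2 agree on C5; apply C5→C1, C4 and equate their C1, C4 entries. Row 1 is now all distinguished symbols — the join is lossless.
Dependency preservation: the restricted closure of {C5} across the fragments never reaches {C1, C4}, so C5 → C1, C4 cannot be enforced without a join — not preserved.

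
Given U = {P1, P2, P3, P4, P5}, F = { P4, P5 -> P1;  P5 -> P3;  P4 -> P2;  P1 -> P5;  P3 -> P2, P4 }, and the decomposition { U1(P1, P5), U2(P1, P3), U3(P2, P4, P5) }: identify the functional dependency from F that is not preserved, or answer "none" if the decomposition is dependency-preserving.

Check P3 → P2, P4: no single fragment contains all of {P2, P3, P4}, and the restricted closure of {P3} across the fragments never reaches {P2, P4}.
P4, P5 → P1 is preserved.
P5 → P3 is preserved.
P4 → P2 is preserved.
P1 → P5 is preserved.

P3 -> P2, P4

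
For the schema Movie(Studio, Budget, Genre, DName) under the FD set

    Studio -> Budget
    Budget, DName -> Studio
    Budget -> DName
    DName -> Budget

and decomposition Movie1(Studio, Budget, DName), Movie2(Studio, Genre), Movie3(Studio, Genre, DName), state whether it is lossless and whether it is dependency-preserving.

lossless and dependency-preserving

Lossless test (chase): Rows 1 and 2 agree on Studio; apply Studio→Budget and equate their Budget entries. Rows 1 and 3 agree on Studio; apply Studio→Budget and equate their Budget entries. Rows 1 and 2 agree on Budget; apply Budget→DName and equate their DName entries. Row 2 is now all distinguished symbols — the join is lossless.
Dependency preservation: every FD's attributes lie within a single fragment, so each can be enforced locally — preserved.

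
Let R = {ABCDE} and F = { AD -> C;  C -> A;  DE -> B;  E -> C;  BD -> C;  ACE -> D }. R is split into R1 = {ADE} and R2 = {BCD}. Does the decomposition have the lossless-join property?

No

Common attributes: R1 ∩ R2 = {D}.
No dependency enlarges {D}, so (D)⁺ = {D}.
The closure contains neither all of R1 = {ADE} nor all of R2 = {BCD}, so the common attributes are not a superkey of either fragment. The join is lossy.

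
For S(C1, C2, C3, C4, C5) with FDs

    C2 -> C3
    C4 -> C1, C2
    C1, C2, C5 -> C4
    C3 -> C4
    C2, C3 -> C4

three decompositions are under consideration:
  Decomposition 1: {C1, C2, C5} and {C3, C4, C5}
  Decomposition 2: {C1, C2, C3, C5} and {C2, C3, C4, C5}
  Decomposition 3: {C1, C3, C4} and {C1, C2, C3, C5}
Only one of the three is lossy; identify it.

Decomposition 1: common = {C5}, closure = {C5} → lossy.
Decomposition 2: common = {C2, C3, C5}, closure = {C1, C2, C3, C4, C5} → lossless.
Decomposition 3: common = {C1, C3}, closure = {C1, C2, C3, C4} → lossless.

Decomposition 1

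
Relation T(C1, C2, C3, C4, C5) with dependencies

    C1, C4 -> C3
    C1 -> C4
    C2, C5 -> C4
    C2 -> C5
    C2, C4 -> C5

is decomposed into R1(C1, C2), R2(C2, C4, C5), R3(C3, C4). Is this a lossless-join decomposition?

Chase test. Columns are C1, C2, C3, C4, C5; row i has aⱼ where attribute j ∈ Ri, else bᵢⱼ.
Initial tableau (one row per fragment):
  row 1: a1 a2 b13 b14 b15
  row 2: b21 a2 b23 a4 a5
  row 3: b31 b32 a3 a4 b35
Rows 1 and 2 agree on C2; apply C2→C5 and equate their C5 entries.
Rows 1 and 2 agree on C2, C5; apply C2, C5→C4 and equate their C4 entries.
No row becomes fully distinguished — the join is lossy.

No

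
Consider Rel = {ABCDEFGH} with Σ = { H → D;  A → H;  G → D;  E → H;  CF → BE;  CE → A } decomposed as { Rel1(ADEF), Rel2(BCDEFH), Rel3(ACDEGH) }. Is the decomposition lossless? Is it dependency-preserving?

lossy but dependency-preserving

Lossless test (chase): Rows 1 and 3 agree on A; apply A→H and equate their H entries. Rows 2 and 3 agree on CE; apply CE→A and equate their A entries. No row becomes fully distinguished — the join is lossy.
Dependency preservation: every FD's attributes lie within a single fragment, so each can be enforced locally — preserved.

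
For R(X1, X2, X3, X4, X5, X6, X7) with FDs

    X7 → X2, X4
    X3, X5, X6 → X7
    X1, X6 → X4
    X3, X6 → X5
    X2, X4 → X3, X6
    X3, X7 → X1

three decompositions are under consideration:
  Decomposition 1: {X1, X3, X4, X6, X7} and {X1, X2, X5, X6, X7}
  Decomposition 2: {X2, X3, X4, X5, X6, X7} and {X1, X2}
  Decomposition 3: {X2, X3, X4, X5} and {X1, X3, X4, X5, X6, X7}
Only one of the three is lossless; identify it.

Decomposition 1

Decomposition 1: common = {X1, X6, X7}, closure = {X1, X2, X3, X4, X5, X6, X7} → lossless.
Decomposition 2: common = {X2}, closure = {X2} → lossy.
Decomposition 3: common = {X3, X4, X5}, closure = {X3, X4, X5} → lossy.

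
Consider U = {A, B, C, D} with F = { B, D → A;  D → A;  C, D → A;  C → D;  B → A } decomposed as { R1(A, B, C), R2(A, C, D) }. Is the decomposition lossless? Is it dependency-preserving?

lossless and dependency-preserving

Lossless test: (A, C)⁺ = {A, C, D}, which contains all of one fragment — lossless.
Dependency preservation: B, D → A is not contained in any single fragment, but the restricted closure of its left-hand side across the fragments still reaches the right-hand side; the remaining FDs each lie inside some fragment. All dependencies are preserved.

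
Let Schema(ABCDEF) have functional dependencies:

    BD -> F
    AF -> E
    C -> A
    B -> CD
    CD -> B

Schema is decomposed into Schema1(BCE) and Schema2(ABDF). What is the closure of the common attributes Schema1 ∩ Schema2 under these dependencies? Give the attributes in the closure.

Schema1 ∩ Schema2 = {B}.
B → CD applies, adding CD
BD → F applies, adding F
C → A applies, adding A
AF → E applies, adding E
Closure: {ABCDEF}.

ABCDEF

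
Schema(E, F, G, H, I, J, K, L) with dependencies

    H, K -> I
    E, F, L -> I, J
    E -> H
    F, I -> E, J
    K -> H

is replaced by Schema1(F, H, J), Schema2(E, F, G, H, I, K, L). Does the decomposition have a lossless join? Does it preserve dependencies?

Lossless test: (F, H)⁺ = {F, H}, which is a superkey of neither fragment — lossy.
Dependency preservation: the restricted closure of {E, F, L} across the fragments never reaches {I, J}, so E, F, L → I, J cannot be enforced without a join — not preserved.

lossy and not dependency-preserving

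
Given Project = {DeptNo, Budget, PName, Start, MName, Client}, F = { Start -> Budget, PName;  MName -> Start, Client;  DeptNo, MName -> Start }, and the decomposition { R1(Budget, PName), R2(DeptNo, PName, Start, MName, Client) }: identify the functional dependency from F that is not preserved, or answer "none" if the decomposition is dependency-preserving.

Start -> Budget, PName

Check Start → Budget, PName: no single fragment contains all of {Budget, PName, Start}, and the restricted closure of {Start} across the fragments never reaches {Budget, PName}.
MName → Start, Client is preserved.
DeptNo, MName → Start is preserved.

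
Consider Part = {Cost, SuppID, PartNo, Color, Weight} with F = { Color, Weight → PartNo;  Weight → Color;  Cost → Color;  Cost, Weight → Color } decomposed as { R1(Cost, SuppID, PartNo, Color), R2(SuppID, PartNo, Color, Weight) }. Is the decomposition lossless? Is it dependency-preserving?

Lossless test: (SuppID, PartNo, Color)⁺ = {SuppID, PartNo, Color}, which is a superkey of neither fragment — lossy.
Dependency preservation: Cost, Weight → Color is not contained in any single fragment, but the restricted closure of its left-hand side across the fragments still reaches the right-hand side; the remaining FDs each lie inside some fragment. All dependencies are preserved.

lossy but dependency-preserving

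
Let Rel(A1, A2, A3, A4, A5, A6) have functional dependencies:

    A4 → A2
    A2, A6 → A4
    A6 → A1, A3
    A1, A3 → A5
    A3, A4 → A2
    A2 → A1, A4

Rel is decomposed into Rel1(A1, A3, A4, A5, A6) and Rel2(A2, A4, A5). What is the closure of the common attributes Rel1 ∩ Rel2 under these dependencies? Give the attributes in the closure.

Rel1 ∩ Rel2 = {A4, A5}.
A4 → A2 applies, adding A2
A2 → A1, A4 applies, adding A1
Closure: {A1, A2, A4, A5}.

A1, A2, A4, A5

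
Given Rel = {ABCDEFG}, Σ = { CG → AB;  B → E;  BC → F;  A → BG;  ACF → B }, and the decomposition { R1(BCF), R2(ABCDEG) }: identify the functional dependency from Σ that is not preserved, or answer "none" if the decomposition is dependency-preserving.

CG → AB lies within R2.
B → E lies within R2.
BC → F lies within R1.
A → BG lies within R2.
ACF → B: restricted closure across fragments reaches B.
Every dependency is enforceable on the fragments, so the decomposition is dependency-preserving.

none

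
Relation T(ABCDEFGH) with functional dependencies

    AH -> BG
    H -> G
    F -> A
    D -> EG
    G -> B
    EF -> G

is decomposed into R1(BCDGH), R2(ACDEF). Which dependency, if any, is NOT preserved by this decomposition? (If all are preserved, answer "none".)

Check EF → G: no single fragment contains all of {EFG}, and the restricted closure of {EF} across the fragments never reaches {G}.
AH → BG is preserved.
H → G is preserved.
F → A is preserved.
D → EG is preserved.
G → B is preserved.

EF -> G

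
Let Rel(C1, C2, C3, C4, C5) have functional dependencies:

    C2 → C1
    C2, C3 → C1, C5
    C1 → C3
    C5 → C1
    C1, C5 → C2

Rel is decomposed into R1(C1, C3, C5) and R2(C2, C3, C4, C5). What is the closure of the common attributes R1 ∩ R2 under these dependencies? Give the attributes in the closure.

R1 ∩ R2 = {C3, C5}.
C5 → C1 applies, adding C1
C1, C5 → C2 applies, adding C2
Closure: {C1, C2, C3, C5}.

C1, C2, C3, C5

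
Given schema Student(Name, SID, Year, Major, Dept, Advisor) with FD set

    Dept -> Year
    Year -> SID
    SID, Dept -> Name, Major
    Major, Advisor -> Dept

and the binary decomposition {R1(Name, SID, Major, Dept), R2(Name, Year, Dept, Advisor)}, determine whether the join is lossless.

Common attributes: R1 ∩ R2 = {Name, Dept}.
Closure of {Name, Dept}: Dept → Year applies, adding Year; Year → SID applies, adding SID; SID, Dept → Name, Major applies, adding Major. So (Name, Dept)⁺ = {Name, SID, Year, Major, Dept}.
This closure contains every attribute of R1, so R1 ∩ R2 → R1. The join is lossless.

Yes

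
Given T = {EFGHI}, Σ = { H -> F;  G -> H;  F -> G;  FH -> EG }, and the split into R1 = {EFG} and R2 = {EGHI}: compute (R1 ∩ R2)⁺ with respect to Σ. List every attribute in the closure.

EFGH

R1 ∩ R2 = {EG}.
G → H applies, adding H
H → F applies, adding F
Closure: {EFGH}.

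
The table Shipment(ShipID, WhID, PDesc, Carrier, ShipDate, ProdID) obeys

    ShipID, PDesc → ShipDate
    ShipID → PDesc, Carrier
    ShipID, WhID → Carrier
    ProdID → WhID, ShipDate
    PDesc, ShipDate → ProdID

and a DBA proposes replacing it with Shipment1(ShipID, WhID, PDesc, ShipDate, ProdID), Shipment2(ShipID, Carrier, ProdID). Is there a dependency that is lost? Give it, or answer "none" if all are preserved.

ShipID, PDesc → ShipDate lies within Shipment1.
ShipID → PDesc, Carrier: restricted closure across fragments reaches PDesc, Carrier.
ShipID, WhID → Carrier: restricted closure across fragments reaches Carrier.
ProdID → WhID, ShipDate lies within Shipment1.
PDesc, ShipDate → ProdID lies within Shipment1.
Every dependency is enforceable on the fragments, so the decomposition is dependency-preserving.

none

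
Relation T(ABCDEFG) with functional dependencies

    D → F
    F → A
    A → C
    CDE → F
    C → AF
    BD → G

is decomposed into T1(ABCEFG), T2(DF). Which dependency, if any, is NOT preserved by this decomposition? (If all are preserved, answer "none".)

Check BD → G: no single fragment contains all of {BDG}, and the restricted closure of {BD} across the fragments never reaches {G}.
D → F is preserved.
F → A is preserved.
A → C is preserved.
CDE → F is preserved.
C → AF is preserved.

BD → G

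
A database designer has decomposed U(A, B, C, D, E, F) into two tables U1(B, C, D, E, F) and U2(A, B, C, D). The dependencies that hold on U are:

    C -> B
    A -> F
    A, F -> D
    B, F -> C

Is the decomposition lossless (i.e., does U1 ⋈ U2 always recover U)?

No

Common attributes: U1 ∩ U2 = {B, C, D}.
No dependency enlarges {B, C, D}, so (B, C, D)⁺ = {B, C, D}.
The closure contains neither all of U1 = {B, C, D, E, F} nor all of U2 = {A, B, C, D}, so the common attributes are not a superkey of either fragment. The join is lossy.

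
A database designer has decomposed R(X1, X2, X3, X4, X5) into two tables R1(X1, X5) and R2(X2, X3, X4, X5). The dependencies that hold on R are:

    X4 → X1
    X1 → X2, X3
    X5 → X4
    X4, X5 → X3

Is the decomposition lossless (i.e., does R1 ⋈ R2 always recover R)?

Common attributes: R1 ∩ R2 = {X5}.
Closure of {X5}: X5 → X4 applies, adding X4; X4, X5 → X3 applies, adding X3; X4 → X1 applies, adding X1; X1 → X2, X3 applies, adding X2. So (X5)⁺ = {X1, X2, X3, X4, X5}.
This closure contains every attribute of R1, so R1 ∩ R2 → R1. The join is lossless.

Yes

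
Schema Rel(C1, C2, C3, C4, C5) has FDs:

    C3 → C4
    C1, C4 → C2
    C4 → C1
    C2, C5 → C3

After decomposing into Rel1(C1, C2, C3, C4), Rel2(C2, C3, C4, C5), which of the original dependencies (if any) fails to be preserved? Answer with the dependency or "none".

C3 → C4 lies within Rel1.
C1, C4 → C2 lies within Rel1.
C4 → C1 lies within Rel1.
C2, C5 → C3 lies within Rel2.
Every dependency is enforceable on the fragments, so the decomposition is dependency-preserving.

none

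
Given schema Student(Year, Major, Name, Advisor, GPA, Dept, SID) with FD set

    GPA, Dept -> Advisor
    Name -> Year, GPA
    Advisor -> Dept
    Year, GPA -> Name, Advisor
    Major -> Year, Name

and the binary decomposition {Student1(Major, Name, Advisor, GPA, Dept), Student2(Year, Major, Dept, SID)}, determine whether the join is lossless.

Common attributes: Student1 ∩ Student2 = {Major, Dept}.
Closure of {Major, Dept}: Major → Year, Name applies, adding Year, Name; Name → Year, GPA applies, adding GPA; Year, GPA → Name, Advisor applies, adding Advisor. So (Major, Dept)⁺ = {Year, Major, Name, Advisor, GPA, Dept}.
This closure contains every attribute of Student1, so Student1 ∩ Student2 → Student1. The join is lossless.

Yes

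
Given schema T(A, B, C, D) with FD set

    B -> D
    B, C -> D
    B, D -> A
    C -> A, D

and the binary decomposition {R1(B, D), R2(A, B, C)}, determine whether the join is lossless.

Yes

Common attributes: R1 ∩ R2 = {B}.
Closure of {B}: B → D applies, adding D; B, D → A applies, adding A. So (B)⁺ = {A, B, D}.
This closure contains every attribute of R1, so R1 ∩ R2 → R1. The join is lossless.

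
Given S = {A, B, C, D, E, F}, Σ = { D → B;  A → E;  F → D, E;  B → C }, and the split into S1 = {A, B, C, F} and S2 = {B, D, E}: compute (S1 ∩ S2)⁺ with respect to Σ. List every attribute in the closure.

B, C

S1 ∩ S2 = {B}.
B → C applies, adding C
Closure: {B, C}.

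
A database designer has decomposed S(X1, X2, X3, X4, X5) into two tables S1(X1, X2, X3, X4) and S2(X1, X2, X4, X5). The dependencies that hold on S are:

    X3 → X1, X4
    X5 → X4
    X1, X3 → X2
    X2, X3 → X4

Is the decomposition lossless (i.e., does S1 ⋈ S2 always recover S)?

Common attributes: S1 ∩ S2 = {X1, X2, X4}.
No dependency enlarges {X1, X2, X4}, so (X1, X2, X4)⁺ = {X1, X2, X4}.
The closure contains neither all of S1 = {X1, X2, X3, X4} nor all of S2 = {X1, X2, X4, X5}, so the common attributes are not a superkey of either fragment. The join is lossy.

No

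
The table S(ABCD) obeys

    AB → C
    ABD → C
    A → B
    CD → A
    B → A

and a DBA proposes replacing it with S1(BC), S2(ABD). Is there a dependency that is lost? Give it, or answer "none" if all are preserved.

CD → A

Check CD → A: no single fragment contains all of {ACD}, and the restricted closure of {CD} across the fragments never reaches {A}.
AB → C is preserved.
ABD → C is preserved.
A → B is preserved.
B → A is preserved.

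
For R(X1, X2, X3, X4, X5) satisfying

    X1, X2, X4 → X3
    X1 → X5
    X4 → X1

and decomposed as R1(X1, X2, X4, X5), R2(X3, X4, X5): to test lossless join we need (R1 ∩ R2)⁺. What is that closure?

X1, X4, X5

R1 ∩ R2 = {X4, X5}.
X4 → X1 applies, adding X1
Closure: {X1, X4, X5}.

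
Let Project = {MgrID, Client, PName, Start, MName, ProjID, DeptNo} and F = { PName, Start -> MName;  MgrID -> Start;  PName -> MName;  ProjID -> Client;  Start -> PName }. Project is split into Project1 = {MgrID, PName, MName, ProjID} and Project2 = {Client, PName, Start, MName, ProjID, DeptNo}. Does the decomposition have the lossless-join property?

No

Common attributes: Project1 ∩ Project2 = {PName, MName, ProjID}.
Closure of {PName, MName, ProjID}: ProjID → Client applies, adding Client. So (PName, MName, ProjID)⁺ = {Client, PName, MName, ProjID}.
The closure contains neither all of Project1 = {MgrID, PName, MName, ProjID} nor all of Project2 = {Client, PName, Start, MName, ProjID, DeptNo}, so the common attributes are not a superkey of either fragment. The join is lossy.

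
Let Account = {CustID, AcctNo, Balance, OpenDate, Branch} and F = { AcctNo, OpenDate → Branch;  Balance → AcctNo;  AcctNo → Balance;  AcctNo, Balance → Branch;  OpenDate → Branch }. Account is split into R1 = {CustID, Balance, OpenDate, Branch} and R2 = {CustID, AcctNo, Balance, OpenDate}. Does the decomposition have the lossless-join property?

Common attributes: R1 ∩ R2 = {CustID, Balance, OpenDate}.
Closure of {CustID, Balance, OpenDate}: Balance → AcctNo applies, adding AcctNo; AcctNo, Balance → Branch applies, adding Branch. So (CustID, Balance, OpenDate)⁺ = {CustID, AcctNo, Balance, OpenDate, Branch}.
This closure contains every attribute of R1, so R1 ∩ R2 → R1. The join is lossless.

Yes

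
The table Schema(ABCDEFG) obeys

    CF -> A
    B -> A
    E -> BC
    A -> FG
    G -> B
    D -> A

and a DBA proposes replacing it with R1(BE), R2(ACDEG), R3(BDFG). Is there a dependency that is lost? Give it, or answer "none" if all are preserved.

Check CF → A: no single fragment contains all of {ACF}, and the restricted closure of {CF} across the fragments never reaches {A}.
B → A is preserved.
E → BC is preserved.
A → FG is preserved.
G → B is preserved.
D → A is preserved.

CF -> A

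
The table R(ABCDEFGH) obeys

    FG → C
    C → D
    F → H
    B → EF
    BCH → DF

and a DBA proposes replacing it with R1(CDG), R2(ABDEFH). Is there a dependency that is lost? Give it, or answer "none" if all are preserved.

Check FG → C: no single fragment contains all of {CFG}, and the restricted closure of {FG} across the fragments never reaches {C}.
C → D is preserved.
F → H is preserved.
B → EF is preserved.
BCH → DF is preserved.

FG → C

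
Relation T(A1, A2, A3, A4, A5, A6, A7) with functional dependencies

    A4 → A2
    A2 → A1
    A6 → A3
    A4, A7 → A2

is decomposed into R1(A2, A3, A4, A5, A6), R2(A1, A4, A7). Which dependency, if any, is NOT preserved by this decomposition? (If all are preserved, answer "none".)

A2 → A1

Check A2 → A1: no single fragment contains all of {A1, A2}, and the restricted closure of {A2} across the fragments never reaches {A1}.
A4 → A2 is preserved.
A6 → A3 is preserved.
A4, A7 → A2 is preserved.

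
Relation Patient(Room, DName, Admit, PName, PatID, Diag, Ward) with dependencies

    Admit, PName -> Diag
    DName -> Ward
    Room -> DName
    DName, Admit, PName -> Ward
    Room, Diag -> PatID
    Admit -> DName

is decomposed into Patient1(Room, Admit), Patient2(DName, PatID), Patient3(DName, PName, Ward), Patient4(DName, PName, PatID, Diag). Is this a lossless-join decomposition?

No

Chase test. Columns are Room, DName, Admit, PName, PatID, Diag, Ward; row i has aⱼ where attribute j ∈ Patienti, else bᵢⱼ.
Initial tableau (one row per fragment):
  row 1: a1 b12 a3 b14 b15 b16 b17
  row 2: b21 a2 b23 b24 a5 b26 b27
  row 3: b31 a2 b33 a4 b35 b36 a7
  row 4: b41 a2 b43 a4 a5 a6 b47
Rows 2 and 3 agree on DName; apply DName→Ward and equate their Ward entries.
Rows 2 and 4 agree on DName; apply DName→Ward and equate their Ward entries.
No row becomes fully distinguished — the join is lossy.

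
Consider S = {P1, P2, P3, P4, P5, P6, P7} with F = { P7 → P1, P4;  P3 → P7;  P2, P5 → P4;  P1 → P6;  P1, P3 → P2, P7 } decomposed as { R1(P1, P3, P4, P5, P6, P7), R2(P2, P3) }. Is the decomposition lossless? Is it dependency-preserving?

Lossless test: (P3)⁺ = {P1, P2, P3, P4, P6, P7}, which contains all of one fragment — lossless.
Dependency preservation: the restricted closure of {P2, P5} across the fragments never reaches {P4}, so P2, P5 → P4 cannot be enforced without a join — not preserved.

lossless but not dependency-preserving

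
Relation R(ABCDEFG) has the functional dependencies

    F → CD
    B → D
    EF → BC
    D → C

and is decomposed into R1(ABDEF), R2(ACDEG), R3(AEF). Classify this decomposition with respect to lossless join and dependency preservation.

lossy but dependency-preserving

Lossless test (chase): Rows 1 and 3 agree on F; apply F→CD and equate their CD entries. Rows 1 and 3 agree on EF; apply EF→BC and equate their BC entries. Rows 1 and 2 agree on D; apply D→C and equate their C entries. No row becomes fully distinguished — the join is lossy.
Dependency preservation: F → CD; EF → BC are not contained in any single fragment, but the restricted closure of each left-hand side across the fragments still reaches the right-hand side; the remaining FDs each lie inside some fragment. All dependencies are preserved.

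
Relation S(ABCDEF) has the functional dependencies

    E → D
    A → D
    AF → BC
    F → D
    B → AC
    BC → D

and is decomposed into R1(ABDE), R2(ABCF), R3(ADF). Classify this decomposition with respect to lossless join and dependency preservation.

Lossless test (chase): Rows 1 and 2 agree on A; apply A→D and equate their D entries. Rows 2 and 3 agree on AF; apply AF→BC and equate their BC entries. Rows 1 and 2 agree on B; apply B→AC and equate their AC entries. No row becomes fully distinguished — the join is lossy.
Dependency preservation: BC → D is not contained in any single fragment, but the restricted closure of its left-hand side across the fragments still reaches the right-hand side; the remaining FDs each lie inside some fragment. All dependencies are preserved.

lossy but dependency-preserving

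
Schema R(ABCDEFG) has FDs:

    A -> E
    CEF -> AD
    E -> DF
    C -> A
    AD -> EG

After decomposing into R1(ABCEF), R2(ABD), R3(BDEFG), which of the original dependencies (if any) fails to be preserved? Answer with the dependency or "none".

AD -> EG

Check AD → EG: no single fragment contains all of {ADEG}, and the restricted closure of {AD} across the fragments never reaches {EG}.
A → E is preserved.
CEF → AD is preserved.
E → DF is preserved.
C → A is preserved.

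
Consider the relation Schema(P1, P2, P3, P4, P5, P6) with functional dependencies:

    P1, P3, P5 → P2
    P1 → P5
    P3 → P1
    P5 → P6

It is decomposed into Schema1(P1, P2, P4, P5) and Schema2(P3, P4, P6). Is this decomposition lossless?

Common attributes: Schema1 ∩ Schema2 = {P4}.
No dependency enlarges {P4}, so (P4)⁺ = {P4}.
The closure contains neither all of Schema1 = {P1, P2, P4, P5} nor all of Schema2 = {P3, P4, P6}, so the common attributes are not a superkey of either fragment. The join is lossy.

No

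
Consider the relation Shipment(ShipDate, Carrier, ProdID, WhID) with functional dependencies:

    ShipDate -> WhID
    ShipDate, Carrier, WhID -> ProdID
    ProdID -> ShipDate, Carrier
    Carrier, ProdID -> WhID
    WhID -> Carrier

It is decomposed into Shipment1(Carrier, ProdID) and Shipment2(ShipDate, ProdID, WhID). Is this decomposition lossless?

Yes

Common attributes: Shipment1 ∩ Shipment2 = {ProdID}.
Closure of {ProdID}: ProdID → ShipDate, Carrier applies, adding ShipDate, Carrier; Carrier, ProdID → WhID applies, adding WhID. So (ProdID)⁺ = {ShipDate, Carrier, ProdID, WhID}.
This closure contains every attribute of Shipment1, so Shipment1 ∩ Shipment2 → Shipment1. The join is lossless.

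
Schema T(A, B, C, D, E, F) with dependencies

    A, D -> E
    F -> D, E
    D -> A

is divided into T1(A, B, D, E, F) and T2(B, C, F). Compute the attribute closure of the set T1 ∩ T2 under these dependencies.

T1 ∩ T2 = {B, F}.
F → D, E applies, adding D, E
D → A applies, adding A
Closure: {A, B, D, E, F}.

A, B, D, E, F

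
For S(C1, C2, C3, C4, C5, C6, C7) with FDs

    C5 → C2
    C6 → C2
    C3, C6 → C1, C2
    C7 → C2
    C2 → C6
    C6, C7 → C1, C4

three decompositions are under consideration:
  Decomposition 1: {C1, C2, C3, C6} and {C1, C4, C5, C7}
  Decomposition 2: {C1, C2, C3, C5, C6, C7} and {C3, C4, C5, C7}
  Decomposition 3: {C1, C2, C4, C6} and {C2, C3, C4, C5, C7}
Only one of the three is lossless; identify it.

Decomposition 2

Decomposition 1: common = {C1}, closure = {C1} → lossy.
Decomposition 2: common = {C3, C5, C7}, closure = {C1, C2, C3, C4, C5, C6, C7} → lossless.
Decomposition 3: common = {C2, C4}, closure = {C2, C4, C6} → lossy.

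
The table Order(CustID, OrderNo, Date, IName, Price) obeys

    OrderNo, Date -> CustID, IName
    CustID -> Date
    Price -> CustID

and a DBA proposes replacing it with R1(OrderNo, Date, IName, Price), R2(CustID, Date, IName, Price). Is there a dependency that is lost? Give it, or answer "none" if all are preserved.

OrderNo, Date -> CustID, IName

Check OrderNo, Date → CustID, IName: no single fragment contains all of {CustID, OrderNo, Date, IName}, and the restricted closure of {OrderNo, Date} across the fragments never reaches {CustID, IName}.
CustID → Date is preserved.
Price → CustID is preserved.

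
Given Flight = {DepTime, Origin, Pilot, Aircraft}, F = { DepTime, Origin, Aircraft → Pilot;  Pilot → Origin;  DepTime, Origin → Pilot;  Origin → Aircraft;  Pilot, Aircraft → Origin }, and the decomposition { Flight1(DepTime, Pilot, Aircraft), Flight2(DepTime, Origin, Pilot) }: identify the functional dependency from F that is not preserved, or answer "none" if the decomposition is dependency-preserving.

Origin → Aircraft

Check Origin → Aircraft: no single fragment contains all of {Origin, Aircraft}, and the restricted closure of {Origin} across the fragments never reaches {Aircraft}.
DepTime, Origin, Aircraft → Pilot is preserved.
Pilot → Origin is preserved.
DepTime, Origin → Pilot is preserved.
Pilot, Aircraft → Origin is preserved.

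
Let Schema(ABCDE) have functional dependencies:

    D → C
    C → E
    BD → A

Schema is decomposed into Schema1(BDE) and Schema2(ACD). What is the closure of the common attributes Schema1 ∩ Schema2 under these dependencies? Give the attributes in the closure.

CDE

Schema1 ∩ Schema2 = {D}.
D → C applies, adding C
C → E applies, adding E
Closure: {CDE}.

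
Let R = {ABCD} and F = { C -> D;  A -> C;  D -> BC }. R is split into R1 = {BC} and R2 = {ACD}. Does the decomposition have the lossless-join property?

Common attributes: R1 ∩ R2 = {C}.
Closure of {C}: C → D applies, adding D; D → BC applies, adding B. So (C)⁺ = {BCD}.
This closure contains every attribute of R1, so R1 ∩ R2 → R1. The join is lossless.

Yes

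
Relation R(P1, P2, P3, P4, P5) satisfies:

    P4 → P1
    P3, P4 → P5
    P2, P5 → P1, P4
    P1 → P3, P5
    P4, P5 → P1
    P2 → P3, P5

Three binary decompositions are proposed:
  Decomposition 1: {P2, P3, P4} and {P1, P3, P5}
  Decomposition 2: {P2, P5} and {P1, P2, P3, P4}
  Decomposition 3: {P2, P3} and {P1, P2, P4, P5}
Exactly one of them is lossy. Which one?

Decomposition 1

Decomposition 1: common = {P3}, closure = {P3} → lossy.
Decomposition 2: common = {P2}, closure = {P1, P2, P3, P4, P5} → lossless.
Decomposition 3: common = {P2}, closure = {P1, P2, P3, P4, P5} → lossless.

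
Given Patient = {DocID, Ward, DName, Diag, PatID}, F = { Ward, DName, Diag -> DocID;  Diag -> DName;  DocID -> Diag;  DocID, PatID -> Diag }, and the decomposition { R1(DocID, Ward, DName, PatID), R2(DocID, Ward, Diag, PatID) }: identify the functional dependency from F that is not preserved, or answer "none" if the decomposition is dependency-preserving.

Check Diag → DName: no single fragment contains all of {DName, Diag}, and the restricted closure of {Diag} across the fragments never reaches {DName}.
Ward, DName, Diag → DocID is preserved.
DocID → Diag is preserved.
DocID, PatID → Diag is preserved.

Diag -> DName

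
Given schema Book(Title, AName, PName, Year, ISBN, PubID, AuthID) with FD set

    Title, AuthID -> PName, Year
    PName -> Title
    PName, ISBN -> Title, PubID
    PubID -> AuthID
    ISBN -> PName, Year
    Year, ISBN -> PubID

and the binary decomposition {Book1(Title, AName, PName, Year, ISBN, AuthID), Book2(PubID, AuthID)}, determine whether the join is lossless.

Common attributes: Book1 ∩ Book2 = {AuthID}.
No dependency enlarges {AuthID}, so (AuthID)⁺ = {AuthID}.
The closure contains neither all of Book1 = {Title, AName, PName, Year, ISBN, AuthID} nor all of Book2 = {PubID, AuthID}, so the common attributes are not a superkey of either fragment. The join is lossy.

No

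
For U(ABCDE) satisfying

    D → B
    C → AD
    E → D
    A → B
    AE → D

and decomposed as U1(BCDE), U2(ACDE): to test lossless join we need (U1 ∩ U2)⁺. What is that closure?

U1 ∩ U2 = {CDE}.
D → B applies, adding B
C → AD applies, adding A
Closure: {ABCDE}.

ABCDE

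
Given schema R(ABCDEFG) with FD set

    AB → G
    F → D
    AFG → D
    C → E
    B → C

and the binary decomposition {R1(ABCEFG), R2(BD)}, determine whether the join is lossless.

No

Common attributes: R1 ∩ R2 = {B}.
Closure of {B}: B → C applies, adding C; C → E applies, adding E. So (B)⁺ = {BCE}.
The closure contains neither all of R1 = {ABCEFG} nor all of R2 = {BD}, so the common attributes are not a superkey of either fragment. The join is lossy.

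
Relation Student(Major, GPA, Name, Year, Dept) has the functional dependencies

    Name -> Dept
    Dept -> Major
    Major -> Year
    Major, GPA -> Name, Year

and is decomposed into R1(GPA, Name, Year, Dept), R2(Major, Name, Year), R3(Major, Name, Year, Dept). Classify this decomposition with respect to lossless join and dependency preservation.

Lossless test (chase): Rows 1 and 2 agree on Name; apply Name→Dept and equate their Dept entries. Rows 1 and 2 agree on Dept; apply Dept→Major and equate their Major entries. Row 1 is now all distinguished symbols — the join is lossless.
Dependency preservation: the restricted closure of {Major, GPA} across the fragments never reaches {Name, Year}, so Major, GPA → Name, Year cannot be enforced without a join — not preserved.

lossless but not dependency-preserving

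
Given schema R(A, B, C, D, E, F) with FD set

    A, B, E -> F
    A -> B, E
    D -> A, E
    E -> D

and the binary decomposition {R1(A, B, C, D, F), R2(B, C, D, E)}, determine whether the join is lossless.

Common attributes: R1 ∩ R2 = {B, C, D}.
Closure of {B, C, D}: D → A, E applies, adding A, E; A, B, E → F applies, adding F. So (B, C, D)⁺ = {A, B, C, D, E, F}.
This closure contains every attribute of R1, so R1 ∩ R2 → R1. The join is lossless.

Yes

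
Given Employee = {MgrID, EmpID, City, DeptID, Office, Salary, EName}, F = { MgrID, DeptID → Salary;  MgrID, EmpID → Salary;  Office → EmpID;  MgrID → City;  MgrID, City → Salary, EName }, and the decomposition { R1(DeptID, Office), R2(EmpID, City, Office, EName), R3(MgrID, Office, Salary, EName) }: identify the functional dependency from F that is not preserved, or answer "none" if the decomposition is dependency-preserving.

Check MgrID → City: no single fragment contains all of {MgrID, City}, and the restricted closure of {MgrID} across the fragments never reaches {City}.
MgrID, DeptID → Salary is preserved.
MgrID, EmpID → Salary is preserved.
Office → EmpID is preserved.
MgrID, City → Salary, EName is preserved.

MgrID → City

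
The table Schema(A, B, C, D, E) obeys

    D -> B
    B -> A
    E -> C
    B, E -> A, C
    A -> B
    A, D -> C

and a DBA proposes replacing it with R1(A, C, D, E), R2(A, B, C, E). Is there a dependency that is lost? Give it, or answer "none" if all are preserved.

D → B: restricted closure across fragments reaches B.
B → A lies within R2.
E → C lies within R1.
B, E → A, C lies within R2.
A → B lies within R2.
A, D → C lies within R1.
Every dependency is enforceable on the fragments, so the decomposition is dependency-preserving.

none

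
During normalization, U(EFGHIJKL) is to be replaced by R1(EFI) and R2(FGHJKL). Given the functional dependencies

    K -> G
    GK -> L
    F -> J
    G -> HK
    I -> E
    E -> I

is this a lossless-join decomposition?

No

Common attributes: R1 ∩ R2 = {F}.
Closure of {F}: F → J applies, adding J. So (F)⁺ = {FJ}.
The closure contains neither all of R1 = {EFI} nor all of R2 = {FGHJKL}, so the common attributes are not a superkey of either fragment. The join is lossy.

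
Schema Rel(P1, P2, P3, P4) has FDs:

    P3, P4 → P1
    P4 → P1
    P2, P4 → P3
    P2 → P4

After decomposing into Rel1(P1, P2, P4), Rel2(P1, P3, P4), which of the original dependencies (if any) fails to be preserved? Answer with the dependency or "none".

P2, P4 → P3

Check P2, P4 → P3: no single fragment contains all of {P2, P3, P4}, and the restricted closure of {P2, P4} across the fragments never reaches {P3}.
P3, P4 → P1 is preserved.
P4 → P1 is preserved.
P2 → P4 is preserved.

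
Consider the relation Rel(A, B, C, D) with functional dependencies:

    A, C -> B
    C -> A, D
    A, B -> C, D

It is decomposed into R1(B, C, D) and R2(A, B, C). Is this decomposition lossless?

Common attributes: R1 ∩ R2 = {B, C}.
Closure of {B, C}: C → A, D applies, adding A, D. So (B, C)⁺ = {A, B, C, D}.
This closure contains every attribute of R1, so R1 ∩ R2 → R1. The join is lossless.

Yes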